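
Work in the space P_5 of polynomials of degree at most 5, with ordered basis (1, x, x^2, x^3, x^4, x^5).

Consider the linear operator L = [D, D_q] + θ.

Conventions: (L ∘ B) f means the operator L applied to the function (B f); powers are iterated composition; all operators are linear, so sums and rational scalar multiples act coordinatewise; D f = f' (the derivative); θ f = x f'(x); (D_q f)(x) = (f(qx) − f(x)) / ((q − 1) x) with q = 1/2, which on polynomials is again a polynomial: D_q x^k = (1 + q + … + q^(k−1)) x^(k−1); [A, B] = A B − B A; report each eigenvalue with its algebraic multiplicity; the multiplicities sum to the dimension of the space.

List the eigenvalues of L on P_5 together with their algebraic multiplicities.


λ = 0 (multiplicity 1), λ = 1 (multiplicity 1), λ = 2 (multiplicity 1), λ = 3 (multiplicity 1), λ = 4 (multiplicity 1), λ = 5 (multiplicity 1)

image of 1: 0
image of x: x
image of x^2: 2x^2 - 1/2
image of x^3: 3x^3 - x
image of x^4: 4x^4 - (11/8)x^2
image of x^5: 5x^5 - (13/8)x^3
the matrix is upper triangular; its diagonal is (0, 1, 2, 3, 4, 5)
for a triangular matrix the eigenvalues are the diagonal entries, with algebraic multiplicity their repetition count


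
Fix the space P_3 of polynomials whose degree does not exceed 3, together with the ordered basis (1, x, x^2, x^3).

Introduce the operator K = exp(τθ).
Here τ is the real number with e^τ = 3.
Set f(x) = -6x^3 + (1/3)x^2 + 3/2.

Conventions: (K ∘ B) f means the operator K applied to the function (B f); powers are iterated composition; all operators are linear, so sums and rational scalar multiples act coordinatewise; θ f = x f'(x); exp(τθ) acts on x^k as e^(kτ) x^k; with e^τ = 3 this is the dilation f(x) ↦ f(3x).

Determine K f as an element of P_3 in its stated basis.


the result is g(x) = -162x^3 + 3x^2 + 3/2

exp(τθ) x^k = e^(kτ) x^k; with e^τ = 3 this sends x^k to 3^k x^k
x^2 ↦ 9 x^2
x^3 ↦ 27 x^3
applying this coordinatewise to f: exp(τθ) f = -162x^3 + 3x^2 + 3/2


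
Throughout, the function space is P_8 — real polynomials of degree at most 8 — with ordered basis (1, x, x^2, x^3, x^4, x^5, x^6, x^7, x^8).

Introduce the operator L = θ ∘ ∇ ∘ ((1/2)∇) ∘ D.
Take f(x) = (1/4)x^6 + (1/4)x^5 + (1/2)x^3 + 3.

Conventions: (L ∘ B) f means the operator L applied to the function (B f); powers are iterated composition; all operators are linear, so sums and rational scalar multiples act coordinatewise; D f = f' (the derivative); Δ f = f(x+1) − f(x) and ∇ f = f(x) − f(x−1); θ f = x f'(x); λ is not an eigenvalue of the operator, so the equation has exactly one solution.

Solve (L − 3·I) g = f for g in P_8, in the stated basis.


write g with unknown coordinates in the stated basis and equate coefficients in (L − 3·I) g = f
solving from the highest basis element down gives g = -(1/12)x^6 - (1/12)x^5 - (31/6)x^3 + (25/3)x^2 - (25/6)x - 1
check: L g = -15x^3 + 25x^2 - (25/2)x
so L g − 3·g = (1/4)x^6 + (1/4)x^5 + (1/2)x^3 + 3 = f ✓

the image equals g(x) = -(1/12)x^6 - (1/12)x^5 - (31/6)x^3 + (25/3)x^2 - (25/6)x - 1


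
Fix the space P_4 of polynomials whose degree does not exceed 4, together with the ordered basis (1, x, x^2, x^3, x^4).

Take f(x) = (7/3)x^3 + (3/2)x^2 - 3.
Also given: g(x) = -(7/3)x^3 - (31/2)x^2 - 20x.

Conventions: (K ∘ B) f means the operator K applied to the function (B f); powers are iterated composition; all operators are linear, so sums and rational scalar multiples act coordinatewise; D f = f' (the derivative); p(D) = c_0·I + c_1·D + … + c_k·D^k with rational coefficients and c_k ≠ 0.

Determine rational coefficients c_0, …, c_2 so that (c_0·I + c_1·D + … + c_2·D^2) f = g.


p(D) = -I − 2·D − D^2, i.e. c_0 = -1, c_1 = -2, c_2 = -1

D^0 f = (7/3)x^3 + (3/2)x^2 - 3
D^1 f = 7x^2 + 3x
D^2 f = 14x + 3
matching coefficients of g against c_0 f + c_1 Df + … from the top degree down determines the c_i
solution: c_0 = -1, c_1 = -2, c_2 = -1


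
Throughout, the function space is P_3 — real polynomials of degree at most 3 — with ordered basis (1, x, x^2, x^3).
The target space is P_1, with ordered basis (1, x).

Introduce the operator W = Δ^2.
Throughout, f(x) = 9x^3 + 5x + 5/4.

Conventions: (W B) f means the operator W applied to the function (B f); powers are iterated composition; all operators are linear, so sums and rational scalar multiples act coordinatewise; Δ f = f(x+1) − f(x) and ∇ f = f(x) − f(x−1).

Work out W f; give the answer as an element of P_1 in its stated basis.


g(x) = 54x + 54

Δ f = 27x^2 + 27x + 14
Δ Δ f = 54x + 54


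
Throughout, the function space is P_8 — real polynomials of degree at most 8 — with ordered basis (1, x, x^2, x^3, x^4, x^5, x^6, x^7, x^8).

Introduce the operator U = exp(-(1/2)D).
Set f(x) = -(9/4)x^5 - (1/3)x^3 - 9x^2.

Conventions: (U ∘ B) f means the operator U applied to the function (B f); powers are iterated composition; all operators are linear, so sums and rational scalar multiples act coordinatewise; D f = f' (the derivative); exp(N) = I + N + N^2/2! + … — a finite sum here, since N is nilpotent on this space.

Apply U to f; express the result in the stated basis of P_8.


the result is g(x) = -(9/4)x^5 + (45/8)x^4 - (143/24)x^3 - (91/16)x^2 + (515/64)x - 821/384

order-1 term: (45/8)x^4 + (1/2)x^2 + 9x
order-2 term: -(45/8)x^3 - (1/4)x - 9/4
order-3 term: (45/16)x^2 + 1/24
order-4 term: -(45/64)x
order-5 term: 9/128
the series for exp(-(1/2)D) f terminates at order 5
exp(-(1/2)D) f = -(9/4)x^5 + (45/8)x^4 - (143/24)x^3 - (91/16)x^2 + (515/64)x - 821/384


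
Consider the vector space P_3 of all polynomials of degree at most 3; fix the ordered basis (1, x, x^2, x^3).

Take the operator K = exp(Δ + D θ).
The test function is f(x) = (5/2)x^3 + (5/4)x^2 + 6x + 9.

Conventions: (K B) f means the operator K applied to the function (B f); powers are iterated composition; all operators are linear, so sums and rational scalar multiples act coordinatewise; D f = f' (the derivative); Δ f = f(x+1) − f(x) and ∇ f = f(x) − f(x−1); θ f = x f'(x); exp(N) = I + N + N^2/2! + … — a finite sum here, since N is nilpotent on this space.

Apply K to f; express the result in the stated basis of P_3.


order-1 term: 30x^2 + 15x + 63/4
order-2 term: 90x + 30
order-3 term: 60
the series for exp(Δ + D θ) f terminates at order 3
exp(Δ + D θ) f = (5/2)x^3 + (125/4)x^2 + 111x + 459/4

g(x) = (5/2)x^3 + (125/4)x^2 + 111x + 459/4


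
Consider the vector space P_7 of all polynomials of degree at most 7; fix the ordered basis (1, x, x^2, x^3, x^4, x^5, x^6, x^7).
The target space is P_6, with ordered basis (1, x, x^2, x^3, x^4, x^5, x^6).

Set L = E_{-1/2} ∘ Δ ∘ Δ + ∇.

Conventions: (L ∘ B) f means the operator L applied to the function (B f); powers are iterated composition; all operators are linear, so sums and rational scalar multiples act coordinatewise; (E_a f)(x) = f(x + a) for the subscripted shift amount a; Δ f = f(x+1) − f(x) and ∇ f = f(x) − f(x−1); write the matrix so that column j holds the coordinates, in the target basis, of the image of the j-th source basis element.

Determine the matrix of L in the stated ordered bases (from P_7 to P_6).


the matrix is [[0, 1, 1, 4, 4, 17/2, 83/8, 289/16]; [0, 0, 2, 3, 16, 20, 51, 581/8]; [0, 0, 0, 3, 6, 40, 60, 357/2]; [0, 0, 0, 0, 4, 10, 80, 140]; [0, 0, 0, 0, 0, 5, 15, 140]; [0, 0, 0, 0, 0, 0, 6, 21]; [0, 0, 0, 0, 0, 0, 0, 7]] (rows listed top to bottom)

image of 1: 0
image of x: 1
image of x^2: 2x + 1
image of x^3: 3x^2 + 3x + 4
image of x^4: 4x^3 + 6x^2 + 16x + 4
image of x^5: 5x^4 + 10x^3 + 40x^2 + 20x + 17/2
image of x^6: 6x^5 + 15x^4 + 80x^3 + 60x^2 + 51x + 83/8
image of x^7: 7x^6 + 21x^5 + 140x^4 + 140x^3 + (357/2)x^2 + (581/8)x + 289/16
each image's coordinates form column j of the matrix


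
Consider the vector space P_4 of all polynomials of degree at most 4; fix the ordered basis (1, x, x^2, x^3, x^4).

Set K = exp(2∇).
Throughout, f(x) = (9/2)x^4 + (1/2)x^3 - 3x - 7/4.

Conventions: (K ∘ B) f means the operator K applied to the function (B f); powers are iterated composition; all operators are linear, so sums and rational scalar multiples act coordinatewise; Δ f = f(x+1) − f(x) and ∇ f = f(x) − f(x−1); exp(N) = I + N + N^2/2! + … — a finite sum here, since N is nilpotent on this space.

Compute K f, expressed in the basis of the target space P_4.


the result is g(x) = (9/2)x^4 + (73/2)x^3 + 57x^2 - 36x - 143/4

order-1 term: 36x^3 - 51x^2 + 33x - 14
order-2 term: 108x^2 - 210x + 120
order-3 term: 144x - 212
order-4 term: 72
the series for exp(2∇) f terminates at order 4
exp(2∇) f = (9/2)x^4 + (73/2)x^3 + 57x^2 - 36x - 143/4


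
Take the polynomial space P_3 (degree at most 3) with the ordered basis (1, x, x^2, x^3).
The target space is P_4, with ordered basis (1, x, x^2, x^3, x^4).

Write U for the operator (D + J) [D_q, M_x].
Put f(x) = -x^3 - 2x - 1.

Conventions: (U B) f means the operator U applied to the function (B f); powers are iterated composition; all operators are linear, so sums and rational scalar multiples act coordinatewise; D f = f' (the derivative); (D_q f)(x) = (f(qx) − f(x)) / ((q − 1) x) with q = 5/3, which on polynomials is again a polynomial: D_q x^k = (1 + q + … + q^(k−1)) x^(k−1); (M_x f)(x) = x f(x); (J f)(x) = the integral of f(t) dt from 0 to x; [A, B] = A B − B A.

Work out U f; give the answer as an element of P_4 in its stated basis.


g(x) = -(125/108)x^4 - (140/9)x^2 - x - 10/3

M_x f = -x^4 - 2x^2 - x
D_q M_x f = -(272/27)x^3 - (16/3)x - 1
D_q f = -(49/9)x^2 - 2
M_x D_q f = -(49/9)x^3 - 2x
[D_q, M_x] f = -(125/27)x^3 - (10/3)x - 1
D [D_q, M_x] f = -(125/9)x^2 - 10/3
J [D_q, M_x] f = -(125/108)x^4 - (5/3)x^2 - x
(D + J) [D_q, M_x] f = -(125/108)x^4 - (140/9)x^2 - x - 10/3


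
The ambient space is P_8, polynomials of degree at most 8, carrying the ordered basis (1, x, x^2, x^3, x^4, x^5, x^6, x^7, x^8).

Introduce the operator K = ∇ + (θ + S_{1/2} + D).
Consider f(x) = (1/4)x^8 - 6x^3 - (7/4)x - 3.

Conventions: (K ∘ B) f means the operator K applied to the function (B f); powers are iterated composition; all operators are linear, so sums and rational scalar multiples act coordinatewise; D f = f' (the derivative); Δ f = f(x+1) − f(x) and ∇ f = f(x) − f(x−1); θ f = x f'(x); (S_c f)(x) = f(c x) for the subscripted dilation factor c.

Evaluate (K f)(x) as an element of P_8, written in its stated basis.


the image equals g(x) = (2049/1024)x^8 + 4x^7 - 7x^6 + 14x^5 - (35/2)x^4 - (19/4)x^3 - 43x^2 + (139/8)x - 51/4

∇ f = 2x^7 - 7x^6 + 14x^5 - (35/2)x^4 + 14x^3 - 25x^2 + 20x - 8
θ f = 2x^8 - 18x^3 - (7/4)x
S_{1/2} f = (1/1024)x^8 - (3/4)x^3 - (7/8)x - 3
D f = 2x^7 - 18x^2 - 7/4
(θ + S_{1/2} + D) f = (2049/1024)x^8 + 2x^7 - (75/4)x^3 - 18x^2 - (21/8)x - 19/4
(∇ + (θ + S_{1/2} + D)) f = (2049/1024)x^8 + 4x^7 - 7x^6 + 14x^5 - (35/2)x^4 - (19/4)x^3 - 43x^2 + (139/8)x - 51/4


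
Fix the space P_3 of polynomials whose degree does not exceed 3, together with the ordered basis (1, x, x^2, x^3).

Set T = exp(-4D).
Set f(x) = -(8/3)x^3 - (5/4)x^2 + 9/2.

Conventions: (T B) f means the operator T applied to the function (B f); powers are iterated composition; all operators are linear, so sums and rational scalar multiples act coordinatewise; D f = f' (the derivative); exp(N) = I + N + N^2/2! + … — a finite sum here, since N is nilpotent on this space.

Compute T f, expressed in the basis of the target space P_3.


the result is g(x) = -(8/3)x^3 + (123/4)x^2 - 118x + 931/6

order-1 term: 32x^2 + 10x
order-2 term: -128x - 20
order-3 term: 512/3
the series for exp(-4D) f terminates at order 3
exp(-4D) f = -(8/3)x^3 + (123/4)x^2 - 118x + 931/6


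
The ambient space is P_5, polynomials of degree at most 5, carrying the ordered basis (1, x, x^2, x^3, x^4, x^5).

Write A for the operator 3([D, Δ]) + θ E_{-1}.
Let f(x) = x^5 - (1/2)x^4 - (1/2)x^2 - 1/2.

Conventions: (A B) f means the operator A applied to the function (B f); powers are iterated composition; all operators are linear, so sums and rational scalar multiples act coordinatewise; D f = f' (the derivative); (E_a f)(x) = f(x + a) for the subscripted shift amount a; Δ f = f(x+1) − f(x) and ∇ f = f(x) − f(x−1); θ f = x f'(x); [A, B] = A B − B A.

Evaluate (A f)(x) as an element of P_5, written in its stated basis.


Δ f = 5x^4 + 8x^3 + 7x^2 + 2x
D Δ f = 20x^3 + 24x^2 + 14x + 2
D f = 5x^4 - 2x^3 - x
Δ D f = 20x^3 + 24x^2 + 14x + 2
[D, Δ] f = 0
(3([D, Δ])) f = 0
E_{-1} f = x^5 - (11/2)x^4 + 12x^3 - (27/2)x^2 + 8x - 5/2
θ E_{-1} f = 5x^5 - 22x^4 + 36x^3 - 27x^2 + 8x
(3([D, Δ]) + θ E_{-1}) f = 5x^5 - 22x^4 + 36x^3 - 27x^2 + 8x

g(x) = 5x^5 - 22x^4 + 36x^3 - 27x^2 + 8x


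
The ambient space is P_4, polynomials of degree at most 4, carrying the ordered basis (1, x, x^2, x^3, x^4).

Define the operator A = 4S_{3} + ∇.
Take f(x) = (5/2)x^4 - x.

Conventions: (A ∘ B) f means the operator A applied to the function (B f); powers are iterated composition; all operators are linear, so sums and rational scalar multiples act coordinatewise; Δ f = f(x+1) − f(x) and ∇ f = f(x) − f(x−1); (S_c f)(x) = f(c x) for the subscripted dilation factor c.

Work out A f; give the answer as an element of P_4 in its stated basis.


S_{3} f = (405/2)x^4 - 3x
(4S_{3}) f = 810x^4 - 12x
∇ f = 10x^3 - 15x^2 + 10x - 7/2
(4S_{3} + ∇) f = 810x^4 + 10x^3 - 15x^2 - 2x - 7/2

the image equals g(x) = 810x^4 + 10x^3 - 15x^2 - 2x - 7/2


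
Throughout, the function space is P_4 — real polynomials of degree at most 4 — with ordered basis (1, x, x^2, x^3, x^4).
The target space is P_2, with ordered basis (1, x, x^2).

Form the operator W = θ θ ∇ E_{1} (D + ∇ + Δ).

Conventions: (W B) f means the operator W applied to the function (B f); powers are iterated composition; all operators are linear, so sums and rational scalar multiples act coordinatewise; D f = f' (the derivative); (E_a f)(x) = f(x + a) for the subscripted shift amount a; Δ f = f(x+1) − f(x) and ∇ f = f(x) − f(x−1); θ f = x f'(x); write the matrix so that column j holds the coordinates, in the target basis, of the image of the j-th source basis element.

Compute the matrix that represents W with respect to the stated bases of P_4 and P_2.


image of 1: 0
image of x: 0
image of x^2: 0
image of x^3: 18x
image of x^4: 144x^2 + 36x
each image's coordinates form column j of the matrix

the matrix is [[0, 0, 0, 0, 0]; [0, 0, 0, 18, 36]; [0, 0, 0, 0, 144]] (rows listed top to bottom)


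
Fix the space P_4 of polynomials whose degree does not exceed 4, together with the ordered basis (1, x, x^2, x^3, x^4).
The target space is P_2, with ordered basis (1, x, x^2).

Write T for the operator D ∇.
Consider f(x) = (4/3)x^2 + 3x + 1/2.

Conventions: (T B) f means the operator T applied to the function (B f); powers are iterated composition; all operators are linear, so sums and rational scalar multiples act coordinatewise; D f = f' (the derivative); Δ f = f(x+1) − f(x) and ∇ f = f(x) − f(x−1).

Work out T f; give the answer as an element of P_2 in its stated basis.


∇ f = (8/3)x + 5/3
D ∇ f = 8/3

g(x) = 8/3


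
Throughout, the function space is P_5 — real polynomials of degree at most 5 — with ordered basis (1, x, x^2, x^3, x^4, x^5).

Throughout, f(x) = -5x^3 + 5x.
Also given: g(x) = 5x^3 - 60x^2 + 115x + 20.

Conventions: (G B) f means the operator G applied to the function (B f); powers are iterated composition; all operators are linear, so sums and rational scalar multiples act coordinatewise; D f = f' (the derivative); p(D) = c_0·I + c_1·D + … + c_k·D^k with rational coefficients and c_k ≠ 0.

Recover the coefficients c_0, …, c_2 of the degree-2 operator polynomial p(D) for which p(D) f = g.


D^0 f = -5x^3 + 5x
D^1 f = -15x^2 + 5
D^2 f = -30x
matching coefficients of g against c_0 f + c_1 Df + … from the top degree down determines the c_i
solution: c_0 = -1, c_1 = 4, c_2 = -4

c_0 = -1, c_1 = 4, c_2 = -4


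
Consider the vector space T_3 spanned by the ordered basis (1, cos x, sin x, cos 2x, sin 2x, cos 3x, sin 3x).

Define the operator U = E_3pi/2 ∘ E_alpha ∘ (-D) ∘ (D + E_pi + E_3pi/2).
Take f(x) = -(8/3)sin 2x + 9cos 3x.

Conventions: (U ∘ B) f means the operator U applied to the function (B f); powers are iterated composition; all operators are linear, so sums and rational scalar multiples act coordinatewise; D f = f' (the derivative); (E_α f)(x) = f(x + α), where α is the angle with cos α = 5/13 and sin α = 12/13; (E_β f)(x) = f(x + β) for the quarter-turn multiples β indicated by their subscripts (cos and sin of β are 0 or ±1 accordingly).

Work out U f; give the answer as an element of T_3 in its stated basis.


D f = -(16/3)cos 2x - 27sin 3x
E_pi f = -(8/3)sin 2x - 9cos 3x
E_3pi/2 f = (8/3)sin 2x - 9sin 3x
(D + E_pi + E_3pi/2) f = -(16/3)cos 2x - 9cos 3x - 36sin 3x
D (D + E_pi + E_3pi/2) f = (32/3)sin 2x - 108cos 3x + 27sin 3x
(-D) (D + E_pi + E_3pi/2) f = -(32/3)sin 2x + 108cos 3x - 27sin 3x
E_alpha ((-D) ∘ (D + E_pi + E_3pi/2)) f = -(1280/169)cos 2x + (3808/507)sin 2x - (197424/2197)cos 3x + (144369/2197)sin 3x
E_3pi/2 E_alpha ((-D) ∘ (D + E_pi + E_3pi/2)) f = (1280/169)cos 2x - (3808/507)sin 2x + (144369/2197)cos 3x + (197424/2197)sin 3x

g(x) = (1280/169)cos 2x - (3808/507)sin 2x + (144369/2197)cos 3x + (197424/2197)sin 3x


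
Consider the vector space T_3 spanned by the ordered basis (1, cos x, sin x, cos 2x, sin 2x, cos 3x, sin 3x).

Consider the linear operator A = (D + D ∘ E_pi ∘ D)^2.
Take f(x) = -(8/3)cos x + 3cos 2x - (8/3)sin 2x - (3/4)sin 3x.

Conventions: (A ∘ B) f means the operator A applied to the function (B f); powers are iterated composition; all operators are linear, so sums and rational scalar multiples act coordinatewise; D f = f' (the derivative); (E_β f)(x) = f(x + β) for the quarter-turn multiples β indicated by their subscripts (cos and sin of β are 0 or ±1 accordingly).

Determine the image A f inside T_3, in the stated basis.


g(x) = (16/3)sin x + (236/3)cos 2x + 16sin 2x - (81/2)cos 3x - 54sin 3x

D f = (8/3)sin x - (16/3)cos 2x - 6sin 2x - (9/4)cos 3x
D f = (8/3)sin x - (16/3)cos 2x - 6sin 2x - (9/4)cos 3x
E_pi D f = -(8/3)sin x - (16/3)cos 2x - 6sin 2x + (9/4)cos 3x
D E_pi D f = -(8/3)cos x - 12cos 2x + (32/3)sin 2x - (27/4)sin 3x
(D + D ∘ E_pi ∘ D) f = -(8/3)cos x + (8/3)sin x - (52/3)cos 2x + (14/3)sin 2x - (9/4)cos 3x - (27/4)sin 3x
D (D + D ∘ E_pi ∘ D) f = (8/3)cos x + (8/3)sin x + (28/3)cos 2x + (104/3)sin 2x - (81/4)cos 3x + (27/4)sin 3x
D (D + D ∘ E_pi ∘ D) f = (8/3)cos x + (8/3)sin x + (28/3)cos 2x + (104/3)sin 2x - (81/4)cos 3x + (27/4)sin 3x
E_pi D (D + D ∘ E_pi ∘ D) f = -(8/3)cos x - (8/3)sin x + (28/3)cos 2x + (104/3)sin 2x + (81/4)cos 3x - (27/4)sin 3x
D E_pi D (D + D ∘ E_pi ∘ D) f = -(8/3)cos x + (8/3)sin x + (208/3)cos 2x - (56/3)sin 2x - (81/4)cos 3x - (243/4)sin 3x
(D + D ∘ E_pi ∘ D) (D + D ∘ E_pi ∘ D) f = (16/3)sin x + (236/3)cos 2x + 16sin 2x - (81/2)cos 3x - 54sin 3x


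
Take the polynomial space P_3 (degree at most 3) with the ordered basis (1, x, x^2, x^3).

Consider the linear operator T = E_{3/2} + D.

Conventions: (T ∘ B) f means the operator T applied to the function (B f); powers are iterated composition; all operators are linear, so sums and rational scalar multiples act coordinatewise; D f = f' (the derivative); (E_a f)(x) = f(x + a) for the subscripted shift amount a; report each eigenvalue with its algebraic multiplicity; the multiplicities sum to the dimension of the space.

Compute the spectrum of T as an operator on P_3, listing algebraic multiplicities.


image of 1: 1
image of x: x + 5/2
image of x^2: x^2 + 5x + 9/4
image of x^3: x^3 + (15/2)x^2 + (27/4)x + 27/8
the matrix is upper triangular; its diagonal is (1, 1, 1, 1)
for a triangular matrix the eigenvalues are the diagonal entries, with algebraic multiplicity their repetition count

λ = 1 (multiplicity 4)


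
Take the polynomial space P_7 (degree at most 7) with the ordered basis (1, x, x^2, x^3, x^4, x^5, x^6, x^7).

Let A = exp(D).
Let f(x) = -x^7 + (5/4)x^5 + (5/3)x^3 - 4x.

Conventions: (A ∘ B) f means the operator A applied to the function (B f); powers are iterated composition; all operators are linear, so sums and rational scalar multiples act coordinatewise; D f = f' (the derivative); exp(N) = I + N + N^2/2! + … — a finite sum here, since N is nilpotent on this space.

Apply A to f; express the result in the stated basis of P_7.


order-1 term: -7x^6 + (25/4)x^4 + 5x^2 - 4
order-2 term: -21x^5 + (25/2)x^3 + 5x
order-3 term: -35x^4 + (25/2)x^2 + 5/3
order-4 term: -35x^3 + (25/4)x
order-5 term: -21x^2 + 5/4
order-6 term: -7x
order-7 term: -1
the series for exp(D) f terminates at order 7
exp(D) f = -x^7 - 7x^6 - (79/4)x^5 - (115/4)x^4 - (125/6)x^3 - (7/2)x^2 + (1/4)x - 25/12

the result is g(x) = -x^7 - 7x^6 - (79/4)x^5 - (115/4)x^4 - (125/6)x^3 - (7/2)x^2 + (1/4)x - 25/12


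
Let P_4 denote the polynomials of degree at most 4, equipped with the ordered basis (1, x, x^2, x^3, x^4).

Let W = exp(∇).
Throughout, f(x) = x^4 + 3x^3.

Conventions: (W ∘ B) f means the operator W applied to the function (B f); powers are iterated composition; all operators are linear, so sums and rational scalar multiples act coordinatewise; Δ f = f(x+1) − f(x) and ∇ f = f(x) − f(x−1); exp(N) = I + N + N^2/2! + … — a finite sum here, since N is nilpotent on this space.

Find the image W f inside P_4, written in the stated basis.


order-1 term: 4x^3 + 3x^2 - 5x + 2
order-2 term: 6x^2 - 3x - 2
order-3 term: 4x - 3
order-4 term: 1
the series for exp(∇) f terminates at order 4
exp(∇) f = x^4 + 7x^3 + 9x^2 - 4x - 2

the image equals g(x) = x^4 + 7x^3 + 9x^2 - 4x - 2


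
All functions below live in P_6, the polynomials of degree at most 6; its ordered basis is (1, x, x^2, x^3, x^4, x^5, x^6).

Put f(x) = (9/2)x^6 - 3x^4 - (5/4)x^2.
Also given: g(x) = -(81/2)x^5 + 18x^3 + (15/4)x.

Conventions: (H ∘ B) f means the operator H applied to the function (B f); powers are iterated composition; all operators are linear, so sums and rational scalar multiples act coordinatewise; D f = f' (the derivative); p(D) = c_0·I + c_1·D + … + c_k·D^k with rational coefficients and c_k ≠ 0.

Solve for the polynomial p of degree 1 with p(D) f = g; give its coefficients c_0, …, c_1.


p(D) = -(3/2)·D, i.e. c_0 = 0, c_1 = -3/2

D^0 f = (9/2)x^6 - 3x^4 - (5/4)x^2
D^1 f = 27x^5 - 12x^3 - (5/2)x
matching coefficients of g against c_0 f + c_1 Df + … from the top degree down determines the c_i
solution: c_0 = 0, c_1 = -3/2


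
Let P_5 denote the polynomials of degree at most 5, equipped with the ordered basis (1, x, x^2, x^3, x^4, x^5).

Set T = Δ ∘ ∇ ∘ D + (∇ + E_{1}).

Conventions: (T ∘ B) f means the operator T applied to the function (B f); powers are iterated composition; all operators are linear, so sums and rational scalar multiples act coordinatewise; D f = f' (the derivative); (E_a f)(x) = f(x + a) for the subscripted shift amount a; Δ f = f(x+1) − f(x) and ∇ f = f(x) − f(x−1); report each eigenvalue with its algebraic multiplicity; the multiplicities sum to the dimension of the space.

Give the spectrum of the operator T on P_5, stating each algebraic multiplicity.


λ = 1 (multiplicity 6)

image of 1: 1
image of x: x + 2
image of x^2: x^2 + 4x
image of x^3: x^3 + 6x^2 + 8
image of x^4: x^4 + 8x^3 + 32x
image of x^5: x^5 + 10x^4 + 80x^2 + 12
the matrix is upper triangular; its diagonal is (1, 1, 1, 1, 1, 1)
for a triangular matrix the eigenvalues are the diagonal entries, with algebraic multiplicity their repetition count


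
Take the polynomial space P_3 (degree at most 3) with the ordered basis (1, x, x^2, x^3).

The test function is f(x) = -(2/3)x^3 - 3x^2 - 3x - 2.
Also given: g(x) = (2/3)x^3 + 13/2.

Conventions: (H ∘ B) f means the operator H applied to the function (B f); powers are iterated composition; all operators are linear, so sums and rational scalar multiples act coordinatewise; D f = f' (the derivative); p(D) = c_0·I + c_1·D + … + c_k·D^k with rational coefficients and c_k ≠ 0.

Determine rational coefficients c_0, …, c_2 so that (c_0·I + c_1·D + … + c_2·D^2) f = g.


D^0 f = -(2/3)x^3 - 3x^2 - 3x - 2
D^1 f = -2x^2 - 6x - 3
D^2 f = -4x - 6
matching coefficients of g against c_0 f + c_1 Df + … from the top degree down determines the c_i
solution: c_0 = -1, c_1 = 3/2, c_2 = -3/2

p(D) = -I + (3/2)·D − (3/2)·D^2, i.e. c_0 = -1, c_1 = 3/2, c_2 = -3/2


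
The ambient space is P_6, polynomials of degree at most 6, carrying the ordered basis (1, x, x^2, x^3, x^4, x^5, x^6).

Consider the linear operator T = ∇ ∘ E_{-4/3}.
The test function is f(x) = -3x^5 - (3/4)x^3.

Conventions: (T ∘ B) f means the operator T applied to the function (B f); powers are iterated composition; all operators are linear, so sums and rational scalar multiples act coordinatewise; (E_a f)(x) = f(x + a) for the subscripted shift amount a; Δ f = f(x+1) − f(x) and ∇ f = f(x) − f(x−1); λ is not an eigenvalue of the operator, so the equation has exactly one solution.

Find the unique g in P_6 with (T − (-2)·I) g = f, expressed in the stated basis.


the result is g(x) = -(3/2)x^5 + (15/4)x^4 - (283/8)x^3 + (2749/16)x^2 - (39109/72)x + 749707/864

write g with unknown coordinates in the stated basis and equate coefficients in (T − (-2)·I) g = f
solving from the highest basis element down gives g = -(3/2)x^5 + (15/4)x^4 - (283/8)x^3 + (2749/16)x^2 - (39109/72)x + 749707/864
check: T g = -(15/2)x^4 + 70x^3 - (2749/8)x^2 + (39109/36)x - 749707/432
so T g − (-2)·g = -3x^5 - (3/4)x^3 = f ✓


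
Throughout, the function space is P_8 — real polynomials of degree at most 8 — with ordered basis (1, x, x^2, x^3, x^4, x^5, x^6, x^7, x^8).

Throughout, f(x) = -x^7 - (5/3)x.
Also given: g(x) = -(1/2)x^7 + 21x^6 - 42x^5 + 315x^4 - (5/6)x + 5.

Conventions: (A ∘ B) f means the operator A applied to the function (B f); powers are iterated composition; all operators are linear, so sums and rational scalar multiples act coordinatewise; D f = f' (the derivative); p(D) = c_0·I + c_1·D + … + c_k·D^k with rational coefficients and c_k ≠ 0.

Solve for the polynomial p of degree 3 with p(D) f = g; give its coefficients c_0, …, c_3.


D^0 f = -x^7 - (5/3)x
D^1 f = -7x^6 - 5/3
D^2 f = -42x^5
D^3 f = -210x^4
matching coefficients of g against c_0 f + c_1 Df + … from the top degree down determines the c_i
solution: c_0 = 1/2, c_1 = -3, c_2 = 1, c_3 = -3/2

p(D) = (1/2)·I − 3·D + D^2 − (3/2)·D^3, i.e. c_0 = 1/2, c_1 = -3, c_2 = 1, c_3 = -3/2


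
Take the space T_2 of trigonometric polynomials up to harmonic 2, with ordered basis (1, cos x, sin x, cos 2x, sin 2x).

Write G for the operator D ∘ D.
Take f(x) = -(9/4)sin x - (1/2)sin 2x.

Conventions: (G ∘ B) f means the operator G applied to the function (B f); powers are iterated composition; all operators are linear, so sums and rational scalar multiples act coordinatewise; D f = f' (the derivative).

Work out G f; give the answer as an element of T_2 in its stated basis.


D f = -(9/4)cos x - cos 2x
D D f = (9/4)sin x + 2sin 2x

g(x) = (9/4)sin x + 2sin 2x


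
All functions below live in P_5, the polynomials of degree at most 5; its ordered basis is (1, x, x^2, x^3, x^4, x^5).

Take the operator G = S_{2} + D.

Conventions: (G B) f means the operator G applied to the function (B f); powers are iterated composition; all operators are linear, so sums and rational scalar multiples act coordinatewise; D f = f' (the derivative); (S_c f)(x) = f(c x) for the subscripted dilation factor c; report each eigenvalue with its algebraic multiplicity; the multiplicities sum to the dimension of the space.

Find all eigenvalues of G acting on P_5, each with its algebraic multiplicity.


image of 1: 1
image of x: 2x + 1
image of x^2: 4x^2 + 2x
image of x^3: 8x^3 + 3x^2
image of x^4: 16x^4 + 4x^3
image of x^5: 32x^5 + 5x^4
the matrix is upper triangular; its diagonal is (1, 2, 4, 8, 16, 32)
for a triangular matrix the eigenvalues are the diagonal entries, with algebraic multiplicity their repetition count

λ = 1 (multiplicity 1), λ = 2 (multiplicity 1), λ = 4 (multiplicity 1), λ = 8 (multiplicity 1), λ = 16 (multiplicity 1), λ = 32 (multiplicity 1)


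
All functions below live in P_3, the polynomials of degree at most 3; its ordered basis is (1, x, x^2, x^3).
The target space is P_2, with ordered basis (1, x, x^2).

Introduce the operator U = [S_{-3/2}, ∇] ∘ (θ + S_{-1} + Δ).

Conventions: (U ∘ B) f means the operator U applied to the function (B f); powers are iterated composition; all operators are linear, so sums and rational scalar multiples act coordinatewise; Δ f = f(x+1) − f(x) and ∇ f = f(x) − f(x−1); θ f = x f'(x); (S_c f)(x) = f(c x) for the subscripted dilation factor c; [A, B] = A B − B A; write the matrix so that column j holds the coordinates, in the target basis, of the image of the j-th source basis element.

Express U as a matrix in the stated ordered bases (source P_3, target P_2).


the matrix is [[0, 0, 35/4, 20]; [0, 0, -45/2, -135/4]; [0, 0, 0, 135/4]] (rows listed top to bottom)

image of 1: 0
image of x: 0
image of x^2: -(45/2)x + 35/4
image of x^3: (135/4)x^2 - (135/4)x + 20
each image's coordinates form column j of the matrix


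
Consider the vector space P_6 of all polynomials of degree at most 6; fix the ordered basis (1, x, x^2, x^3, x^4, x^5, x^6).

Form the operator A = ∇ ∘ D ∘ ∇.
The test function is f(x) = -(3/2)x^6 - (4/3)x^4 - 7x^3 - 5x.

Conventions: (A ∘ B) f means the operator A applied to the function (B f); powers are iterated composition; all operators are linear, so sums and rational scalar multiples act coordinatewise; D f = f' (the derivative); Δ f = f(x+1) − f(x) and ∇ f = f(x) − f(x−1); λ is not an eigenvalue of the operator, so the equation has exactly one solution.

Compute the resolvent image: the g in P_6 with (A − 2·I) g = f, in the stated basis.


write g with unknown coordinates in the stated basis and equate coefficients in (A − 2·I) g = f
solving from the highest basis element down gives g = (3/4)x^6 + (2/3)x^4 + (97/2)x^3 - 135x^2 + 168x + 70
check: A g = 90x^3 - 270x^2 + 331x + 140
so A g − 2·g = -(3/2)x^6 - (4/3)x^4 - 7x^3 - 5x = f ✓

the image equals g(x) = (3/4)x^6 + (2/3)x^4 + (97/2)x^3 - 135x^2 + 168x + 70


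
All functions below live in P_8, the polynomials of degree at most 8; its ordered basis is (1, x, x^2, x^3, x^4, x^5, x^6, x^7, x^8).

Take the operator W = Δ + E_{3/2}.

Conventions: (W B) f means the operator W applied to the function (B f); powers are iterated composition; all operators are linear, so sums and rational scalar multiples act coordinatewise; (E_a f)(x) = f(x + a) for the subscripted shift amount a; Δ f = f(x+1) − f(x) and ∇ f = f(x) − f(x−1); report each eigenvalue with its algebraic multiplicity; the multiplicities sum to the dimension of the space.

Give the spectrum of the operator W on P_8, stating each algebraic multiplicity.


λ = 1 (multiplicity 9)

image of 1: 1
image of x: x + 5/2
image of x^2: x^2 + 5x + 13/4
image of x^3: x^3 + (15/2)x^2 + (39/4)x + 35/8
image of x^4: x^4 + 10x^3 + (39/2)x^2 + (35/2)x + 97/16
image of x^5: x^5 + (25/2)x^4 + (65/2)x^3 + (175/4)x^2 + (485/16)x + 275/32
image of x^6: x^6 + 15x^5 + (195/4)x^4 + (175/2)x^3 + (1455/16)x^2 + (825/16)x + 793/64
image of x^7: x^7 + (35/2)x^6 + (273/4)x^5 + (1225/8)x^4 + (3395/16)x^3 + (5775/32)x^2 + (5551/64)x + 2315/128
image of x^8: x^8 + 20x^7 + 91x^6 + 245x^5 + (3395/8)x^4 + (1925/4)x^3 + (5551/16)x^2 + (2315/16)x + 6817/256
the matrix is upper triangular; its diagonal is (1, 1, 1, 1, 1, 1, 1, 1, 1)
for a triangular matrix the eigenvalues are the diagonal entries, with algebraic multiplicity their repetition count


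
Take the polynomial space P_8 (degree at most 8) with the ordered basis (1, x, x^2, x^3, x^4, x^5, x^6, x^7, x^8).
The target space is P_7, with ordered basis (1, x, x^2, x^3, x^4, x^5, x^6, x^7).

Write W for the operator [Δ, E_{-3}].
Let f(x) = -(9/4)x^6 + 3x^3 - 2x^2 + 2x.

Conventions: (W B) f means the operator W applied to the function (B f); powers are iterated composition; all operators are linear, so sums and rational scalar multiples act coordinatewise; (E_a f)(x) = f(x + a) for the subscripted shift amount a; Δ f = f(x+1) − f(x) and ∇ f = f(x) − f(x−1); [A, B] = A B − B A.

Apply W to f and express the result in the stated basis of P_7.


E_{-3} f = -(9/4)x^6 + (81/2)x^5 - (1215/4)x^4 + 1218x^3 - (11051/4)x^2 + (6751/2)x - 6981/4
Δ E_{-3} f = -(27/2)x^5 + (675/4)x^4 - 855x^3 + (8811/4)x^2 - (5795/2)x + 6261/4
Δ f = -(27/2)x^5 - (135/4)x^4 - 45x^3 - (99/4)x^2 - (17/2)x + 3/4
E_{-3} Δ f = -(27/2)x^5 + (675/4)x^4 - 855x^3 + (8811/4)x^2 - (5795/2)x + 6261/4
[Δ, E_{-3}] f = 0

the image equals g(x) = 0


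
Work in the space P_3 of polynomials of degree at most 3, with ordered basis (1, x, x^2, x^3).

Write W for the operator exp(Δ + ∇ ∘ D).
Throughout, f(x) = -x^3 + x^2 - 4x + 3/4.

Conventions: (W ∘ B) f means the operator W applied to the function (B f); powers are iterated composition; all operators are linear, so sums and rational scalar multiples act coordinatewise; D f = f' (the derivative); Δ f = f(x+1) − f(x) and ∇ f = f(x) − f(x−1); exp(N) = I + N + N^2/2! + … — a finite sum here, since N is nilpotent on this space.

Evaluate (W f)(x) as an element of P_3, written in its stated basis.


order-1 term: -3x^2 - 7x + 1
order-2 term: -3x - 8
order-3 term: -1
the series for exp(Δ + ∇ ∘ D) f terminates at order 3
exp(Δ + ∇ ∘ D) f = -x^3 - 2x^2 - 14x - 29/4

the result is g(x) = -x^3 - 2x^2 - 14x - 29/4


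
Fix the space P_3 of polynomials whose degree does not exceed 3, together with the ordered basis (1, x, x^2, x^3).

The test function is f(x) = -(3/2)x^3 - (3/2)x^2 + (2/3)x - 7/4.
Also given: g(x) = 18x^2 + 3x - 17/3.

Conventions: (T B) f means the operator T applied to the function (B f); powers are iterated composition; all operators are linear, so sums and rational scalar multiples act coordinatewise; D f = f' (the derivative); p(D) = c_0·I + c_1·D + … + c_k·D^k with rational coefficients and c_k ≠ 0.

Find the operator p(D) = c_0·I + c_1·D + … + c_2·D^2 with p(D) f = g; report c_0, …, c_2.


D^0 f = -(3/2)x^3 - (3/2)x^2 + (2/3)x - 7/4
D^1 f = -(9/2)x^2 - 3x + 2/3
D^2 f = -9x - 3
matching coefficients of g against c_0 f + c_1 Df + … from the top degree down determines the c_i
solution: c_0 = 0, c_1 = -4, c_2 = 1

p(D) = -4·D + D^2, i.e. c_0 = 0, c_1 = -4, c_2 = 1


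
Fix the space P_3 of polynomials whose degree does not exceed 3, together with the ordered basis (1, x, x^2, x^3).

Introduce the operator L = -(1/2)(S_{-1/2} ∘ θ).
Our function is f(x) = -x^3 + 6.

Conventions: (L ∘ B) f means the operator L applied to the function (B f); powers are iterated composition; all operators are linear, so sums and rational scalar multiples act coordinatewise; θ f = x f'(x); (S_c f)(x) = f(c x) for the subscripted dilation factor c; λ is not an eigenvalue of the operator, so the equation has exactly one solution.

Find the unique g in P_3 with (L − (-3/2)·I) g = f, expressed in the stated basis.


the result is g(x) = -(16/27)x^3 + 4

write g with unknown coordinates in the stated basis and equate coefficients in (L − (-3/2)·I) g = f
solving from the highest basis element down gives g = -(16/27)x^3 + 4
check: L g = -(1/9)x^3
so L g − (-3/2)·g = -x^3 + 6 = f ✓


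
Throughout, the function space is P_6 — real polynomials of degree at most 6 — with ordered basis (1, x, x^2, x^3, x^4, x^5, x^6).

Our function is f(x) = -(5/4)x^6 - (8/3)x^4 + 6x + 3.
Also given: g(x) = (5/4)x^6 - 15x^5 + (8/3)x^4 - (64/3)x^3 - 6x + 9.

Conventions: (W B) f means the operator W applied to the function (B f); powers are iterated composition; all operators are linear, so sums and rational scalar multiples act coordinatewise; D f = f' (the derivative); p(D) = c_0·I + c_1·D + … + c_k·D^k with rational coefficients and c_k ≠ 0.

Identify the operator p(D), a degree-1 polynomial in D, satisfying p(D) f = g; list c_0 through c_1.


p(D) = -I + 2·D, i.e. c_0 = -1, c_1 = 2

D^0 f = -(5/4)x^6 - (8/3)x^4 + 6x + 3
D^1 f = -(15/2)x^5 - (32/3)x^3 + 6
matching coefficients of g against c_0 f + c_1 Df + … from the top degree down determines the c_i
solution: c_0 = -1, c_1 = 2


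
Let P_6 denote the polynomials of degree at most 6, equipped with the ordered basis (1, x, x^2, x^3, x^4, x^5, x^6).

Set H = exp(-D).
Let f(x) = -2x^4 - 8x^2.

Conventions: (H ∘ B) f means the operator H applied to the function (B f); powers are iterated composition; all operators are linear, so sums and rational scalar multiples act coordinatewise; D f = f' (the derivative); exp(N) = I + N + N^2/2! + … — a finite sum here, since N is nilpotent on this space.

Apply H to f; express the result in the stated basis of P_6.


order-1 term: 8x^3 + 16x
order-2 term: -12x^2 - 8
order-3 term: 8x
order-4 term: -2
the series for exp(-D) f terminates at order 4
exp(-D) f = -2x^4 + 8x^3 - 20x^2 + 24x - 10

the image equals g(x) = -2x^4 + 8x^3 - 20x^2 + 24x - 10


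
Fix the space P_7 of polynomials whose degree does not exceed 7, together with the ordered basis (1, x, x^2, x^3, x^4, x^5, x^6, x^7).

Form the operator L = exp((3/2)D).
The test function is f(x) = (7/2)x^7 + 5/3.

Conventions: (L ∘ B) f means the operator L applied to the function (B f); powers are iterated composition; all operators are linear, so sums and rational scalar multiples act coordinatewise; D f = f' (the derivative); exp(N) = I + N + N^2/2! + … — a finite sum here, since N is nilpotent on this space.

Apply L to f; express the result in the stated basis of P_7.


order-1 term: (147/4)x^6
order-2 term: (1323/8)x^5
order-3 term: (6615/16)x^4
order-4 term: (19845/32)x^3
order-5 term: (35721/64)x^2
order-6 term: (35721/128)x
order-7 term: 15309/256
the series for exp((3/2)D) f terminates at order 7
exp((3/2)D) f = (7/2)x^7 + (147/4)x^6 + (1323/8)x^5 + (6615/16)x^4 + (19845/32)x^3 + (35721/64)x^2 + (35721/128)x + 47207/768

the image equals g(x) = (7/2)x^7 + (147/4)x^6 + (1323/8)x^5 + (6615/16)x^4 + (19845/32)x^3 + (35721/64)x^2 + (35721/128)x + 47207/768


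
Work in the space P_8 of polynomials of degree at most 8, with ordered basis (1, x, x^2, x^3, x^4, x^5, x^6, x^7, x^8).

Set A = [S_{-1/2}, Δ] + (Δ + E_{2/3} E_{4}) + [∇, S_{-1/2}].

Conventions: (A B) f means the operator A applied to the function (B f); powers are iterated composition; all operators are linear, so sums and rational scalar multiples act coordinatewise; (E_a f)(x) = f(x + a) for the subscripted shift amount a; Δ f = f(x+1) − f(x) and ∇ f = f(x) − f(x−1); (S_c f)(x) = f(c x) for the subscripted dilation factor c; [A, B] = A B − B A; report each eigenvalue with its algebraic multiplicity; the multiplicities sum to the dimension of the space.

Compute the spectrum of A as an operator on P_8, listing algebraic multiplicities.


λ = 1 (multiplicity 9)

image of 1: 1
image of x: x + 17/3
image of x^2: x^2 + (34/3)x + 437/18
image of x^3: x^3 + 17x^2 + (793/12)x + 2771/27
image of x^4: x^4 + (68/3)x^3 + (1667/12)x^2 + (11084/27)x + 309191/648
image of x^5: x^5 + (85/3)x^4 + (16265/72)x^3 + (27710/27)x^2 + (3073685/1296)x + 538067/243
image of x^6: x^6 + 34x^5 + (32935/96)x^4 + (55420/27)x^3 + (6165595/864)x^2 + (1076134/81)x + 241014407/23328
image of x^7: x^7 + (119/3)x^6 + (91651/192)x^5 + (96985/27)x^4 + (86190755/5184)x^3 + (3766469/81)x^2 + (3373237231/46656)x + 105415691/2187
image of x^8: x^8 + (136/3)x^7 + (183869/288)x^6 + (155176/27)x^5 + (172509085/5184)x^4 + (30131752/243)x^3 + (6747438929/23328)x^2 + (843325528/2187)x + 188903512031/839808
the matrix is upper triangular; its diagonal is (1, 1, 1, 1, 1, 1, 1, 1, 1)
for a triangular matrix the eigenvalues are the diagonal entries, with algebraic multiplicity their repetition count


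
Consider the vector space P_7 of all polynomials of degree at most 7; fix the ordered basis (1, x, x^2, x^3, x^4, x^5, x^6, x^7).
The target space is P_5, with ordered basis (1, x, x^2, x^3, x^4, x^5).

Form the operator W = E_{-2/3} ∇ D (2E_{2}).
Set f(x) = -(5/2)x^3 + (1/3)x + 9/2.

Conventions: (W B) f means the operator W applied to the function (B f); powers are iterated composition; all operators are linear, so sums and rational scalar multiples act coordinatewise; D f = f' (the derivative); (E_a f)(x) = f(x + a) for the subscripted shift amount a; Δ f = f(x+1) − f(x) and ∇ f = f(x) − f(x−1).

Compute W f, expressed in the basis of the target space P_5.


the image equals g(x) = -30x - 25

E_{2} f = -(5/2)x^3 - 15x^2 - (89/3)x - 89/6
(2E_{2}) f = -5x^3 - 30x^2 - (178/3)x - 89/3
D (2E_{2}) f = -15x^2 - 60x - 178/3
∇ D (2E_{2}) f = -30x - 45
E_{-2/3} (∇ D (2E_{2})) f = -30x - 25
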